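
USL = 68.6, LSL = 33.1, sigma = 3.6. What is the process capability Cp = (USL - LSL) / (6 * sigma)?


Cp = (68.6 - 33.1) / (6 * 3.6)

1.64


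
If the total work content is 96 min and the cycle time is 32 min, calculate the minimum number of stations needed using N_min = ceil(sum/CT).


Formula: N_min = ceil(Sum of Task Times / Cycle Time)
N_min = ceil(96 min / 32 min) = ceil(3.0)
N_min = 3 stations

3


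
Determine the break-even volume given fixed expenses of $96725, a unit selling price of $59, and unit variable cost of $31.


Formula: BEQ = Fixed Costs / (Price - Variable Cost)
Contribution margin = $59 - $31 = $28/unit
BEQ = ceil($96725 / $28/unit) = ceil(3454.46) = 3455 units

3455 units


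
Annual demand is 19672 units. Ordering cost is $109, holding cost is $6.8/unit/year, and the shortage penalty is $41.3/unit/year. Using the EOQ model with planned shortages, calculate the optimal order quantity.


Formula: EOQ* = sqrt(2DS/H) * sqrt((H+P)/P)
Base EOQ = sqrt(2*19672*109/6.8) = 794.14 units
Correction = sqrt((6.8+41.3)/41.3) = 1.07919
EOQ* = 794.14 * 1.07919 = 857.0 units

857.0 units


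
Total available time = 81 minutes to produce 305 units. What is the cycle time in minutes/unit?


Formula: CT = Available Time / Number of Units
CT = 81 min / 305 units
CT = 0.27 min/unit

0.27 min/unit


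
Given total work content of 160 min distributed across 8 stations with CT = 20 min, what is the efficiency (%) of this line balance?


Formula: Efficiency = Sum of Task Times / (N_stations * CT) * 100
Total station capacity = 8 stations * 20 min = 160 min
Efficiency = 160 / 160 * 100 = 100.0%

100.0%


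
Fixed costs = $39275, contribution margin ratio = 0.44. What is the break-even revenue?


Formula: BER = Fixed Costs / Contribution Margin Ratio
BER = $39275 / 0.44
BER = $89261.36 (to the nearest cent)

$89261.36


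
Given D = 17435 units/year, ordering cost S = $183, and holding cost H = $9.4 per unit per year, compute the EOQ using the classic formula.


Formula: EOQ = sqrt(2 * D * S / H)
Numerator: 2 * 17435 * 183 = 6381210
2DS/H = 6381210 / 9.4 = 678852.1
EOQ = sqrt(678852.1) = 823.9 units

823.9 units


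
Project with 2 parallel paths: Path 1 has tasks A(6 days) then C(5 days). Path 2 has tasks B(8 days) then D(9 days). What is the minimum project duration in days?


Path 1 = 6 + 5 = 11 days
Path 2 = 8 + 9 = 17 days
Duration = max(11, 17) = 17 days

17 days


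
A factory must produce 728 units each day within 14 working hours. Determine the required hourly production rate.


Formula: Production Rate = Daily Demand / Available Hours
Rate = 728 units/day / 14 hours/day
Rate = 52.0 units/hour

52.0 units/hour


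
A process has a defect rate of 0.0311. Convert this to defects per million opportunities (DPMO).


DPMO = defect_rate * 1000000 = 0.0311 * 1000000

31100


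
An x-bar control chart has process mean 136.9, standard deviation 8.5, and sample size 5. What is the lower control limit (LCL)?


LCL = 136.9 - 3 * 8.5 / sqrt(5)

125.5


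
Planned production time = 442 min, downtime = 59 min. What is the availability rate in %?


Formula: Availability = (Planned Time - Downtime) / Planned Time * 100
Uptime = 442 - 59 = 383 min
Availability = 383 / 442 * 100 = 86.7%

86.7%


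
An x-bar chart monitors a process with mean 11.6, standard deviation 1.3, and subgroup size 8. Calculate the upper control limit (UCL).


UCL = 11.6 + 3 * 1.3 / sqrt(8)

12.98


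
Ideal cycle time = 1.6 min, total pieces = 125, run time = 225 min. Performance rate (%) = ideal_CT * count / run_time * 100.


Formula: Performance = (Ideal CT * Total Count) / Run Time * 100
Ideal output time = 1.6 * 125 = 200.0 min
Performance = 200.0 / 225 * 100 = 88.9%

88.9%


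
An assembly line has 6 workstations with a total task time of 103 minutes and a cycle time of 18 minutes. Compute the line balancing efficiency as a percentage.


Formula: Efficiency = Sum of Task Times / (N_stations * CT) * 100
Total station capacity = 6 stations * 18 min = 108 min
Efficiency = 103 / 108 * 100 = 95.4%

95.4%


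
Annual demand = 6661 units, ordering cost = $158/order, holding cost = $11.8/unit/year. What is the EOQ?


Formula: EOQ = sqrt(2 * D * S / H)
Numerator: 2 * 6661 * 158 = 2104876
2DS/H = 2104876 / 11.8 = 178379.3
EOQ = sqrt(178379.3) = 422.3 units

422.3 units


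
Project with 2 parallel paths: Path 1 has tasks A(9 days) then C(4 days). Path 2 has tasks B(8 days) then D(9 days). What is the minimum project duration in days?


Path 1 = 9 + 4 = 13 days
Path 2 = 8 + 9 = 17 days
Duration = max(13, 17) = 17 days

17 days


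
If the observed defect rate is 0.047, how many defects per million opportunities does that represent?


DPMO = defect_rate * 1000000 = 0.047 * 1000000

47000


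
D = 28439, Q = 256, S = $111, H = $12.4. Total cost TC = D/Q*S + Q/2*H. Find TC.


TC = 28439/256 * 111 + 256/2 * 12.4

$13918.17


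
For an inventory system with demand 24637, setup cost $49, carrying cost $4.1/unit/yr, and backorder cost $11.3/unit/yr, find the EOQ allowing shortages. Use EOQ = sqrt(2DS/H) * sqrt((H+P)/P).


Formula: EOQ* = sqrt(2DS/H) * sqrt((H+P)/P)
Base EOQ = sqrt(2*24637*49/4.1) = 767.39 units
Correction = sqrt((4.1+11.3)/11.3) = 1.1674
EOQ* = 767.39 * 1.1674 = 895.9 units

895.9 units


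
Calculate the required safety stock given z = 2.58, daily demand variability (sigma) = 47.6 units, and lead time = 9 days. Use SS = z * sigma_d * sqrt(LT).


Formula: SS = z * sigma_d * sqrt(LT)
sqrt(LT) = sqrt(9) = 3.0
SS = 2.58 * 47.6 * 3.0
SS = 368.4 units

368.4 units


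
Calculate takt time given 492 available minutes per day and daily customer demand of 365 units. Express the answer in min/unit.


Formula: Takt Time = Available Production Time / Customer Demand
Takt = 492 min/day / 365 units/day
Takt = 1.35 min/unit

1.35 min/unit


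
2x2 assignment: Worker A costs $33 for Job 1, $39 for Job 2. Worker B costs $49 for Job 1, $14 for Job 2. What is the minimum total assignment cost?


Option 1: A->1 + B->2 = $33 + $14 = $47
Option 2: A->2 + B->1 = $39 + $49 = $88
Min cost = min($47, $88) = $47

$47


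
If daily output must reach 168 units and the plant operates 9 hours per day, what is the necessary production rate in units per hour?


Formula: Production Rate = Daily Demand / Available Hours
Rate = 168 units/day / 9 hours/day
Rate = 18.7 units/hour

18.7 units/hour


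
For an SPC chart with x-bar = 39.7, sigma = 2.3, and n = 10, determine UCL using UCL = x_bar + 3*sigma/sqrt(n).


UCL = 39.7 + 3 * 2.3 / sqrt(10)

41.88


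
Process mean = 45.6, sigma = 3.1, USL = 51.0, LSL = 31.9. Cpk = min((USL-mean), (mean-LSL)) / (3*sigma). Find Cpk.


Cpu = (51.0 - 45.6) / (3 * 3.1) = 0.58
Cpl = (45.6 - 31.9) / (3 * 3.1) = 1.47
Cpk = min(0.58, 1.47) = 0.58

0.58


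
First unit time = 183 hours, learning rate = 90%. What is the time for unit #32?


Formula: T_n = T_1 * (learning_rate)^(log2(n)) where learning_rate = rate/100
Doublings = log2(32) = 5
T_n = 183 * 0.9^5
T_n = 183 * 0.5905 = 108.1 hours

108.1 hours


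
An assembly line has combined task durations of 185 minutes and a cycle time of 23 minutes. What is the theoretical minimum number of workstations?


Formula: N_min = ceil(Sum of Task Times / Cycle Time)
N_min = ceil(185 min / 23 min) = ceil(8.0435)
N_min = 9 stations

9


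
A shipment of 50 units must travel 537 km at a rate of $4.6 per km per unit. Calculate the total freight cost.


TC = dist * cost * units = 537 * 4.6 * 50 = $123510.00

$123510.00


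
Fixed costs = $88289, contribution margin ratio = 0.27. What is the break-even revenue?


Formula: BER = Fixed Costs / Contribution Margin Ratio
BER = $88289 / 0.27
BER = $326996.30 (to the nearest cent)

$326996.30


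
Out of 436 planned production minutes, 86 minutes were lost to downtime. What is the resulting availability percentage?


Formula: Availability = (Planned Time - Downtime) / Planned Time * 100
Uptime = 436 - 86 = 350 min
Availability = 350 / 436 * 100 = 80.3%

80.3%


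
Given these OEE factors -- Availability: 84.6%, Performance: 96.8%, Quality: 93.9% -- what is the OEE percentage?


Formula: OEE = Availability * Performance * Quality / 10000
A * P = 84.6% * 96.8% / 100 = 81.89%
OEE = 81.89% * 93.9% / 100 = 76.9%

76.9%


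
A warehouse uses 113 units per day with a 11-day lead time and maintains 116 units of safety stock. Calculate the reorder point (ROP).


Formula: ROP = (Daily Demand * Lead Time) + Safety Stock
Demand during lead time = 113 * 11 = 1243 units
ROP = 1243 + 116 = 1359 units

1359 units


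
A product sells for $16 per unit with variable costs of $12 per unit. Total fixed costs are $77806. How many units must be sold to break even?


Formula: BEQ = Fixed Costs / (Price - Variable Cost)
Contribution margin = $16 - $12 = $4/unit
BEQ = ceil($77806 / $4/unit) = ceil(19451.5) = 19452 units

19452 units


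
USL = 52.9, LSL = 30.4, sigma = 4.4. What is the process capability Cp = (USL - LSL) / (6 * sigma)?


Cp = (52.9 - 30.4) / (6 * 4.4)

0.85


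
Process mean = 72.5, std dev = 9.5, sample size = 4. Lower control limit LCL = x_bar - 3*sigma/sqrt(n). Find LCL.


LCL = 72.5 - 3 * 9.5 / sqrt(4)

58.25


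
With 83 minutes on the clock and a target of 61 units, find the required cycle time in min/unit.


Formula: CT = Available Time / Number of Units
CT = 83 min / 61 units
CT = 1.36 min/unit

1.36 min/unit


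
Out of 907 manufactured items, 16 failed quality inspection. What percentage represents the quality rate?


Formula: Quality Rate = Good Pieces / Total Pieces * 100
Good pieces = 907 - 16 = 891
QR = 891 / 907 * 100 = 98.2%

98.2%


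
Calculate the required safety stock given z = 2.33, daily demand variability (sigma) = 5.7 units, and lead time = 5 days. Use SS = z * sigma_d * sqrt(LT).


Formula: SS = z * sigma_d * sqrt(LT)
sqrt(LT) = sqrt(5) = 2.2361
SS = 2.33 * 5.7 * 2.2361
SS = 29.7 units

29.7 units


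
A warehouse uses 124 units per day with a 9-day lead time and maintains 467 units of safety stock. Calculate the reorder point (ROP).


Formula: ROP = (Daily Demand * Lead Time) + Safety Stock
Demand during lead time = 124 * 9 = 1116 units
ROP = 1116 + 467 = 1583 units

1583 units


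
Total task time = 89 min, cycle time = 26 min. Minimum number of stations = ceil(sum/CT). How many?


Formula: N_min = ceil(Sum of Task Times / Cycle Time)
N_min = ceil(89 min / 26 min) = ceil(3.4231)
N_min = 4 stations

4


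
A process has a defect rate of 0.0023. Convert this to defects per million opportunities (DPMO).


DPMO = defect_rate * 1000000 = 0.0023 * 1000000

2300


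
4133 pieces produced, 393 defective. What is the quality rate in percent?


Formula: Quality Rate = Good Pieces / Total Pieces * 100
Good pieces = 4133 - 393 = 3740
QR = 3740 / 4133 * 100 = 90.5%

90.5%


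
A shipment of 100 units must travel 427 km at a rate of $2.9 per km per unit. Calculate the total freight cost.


TC = dist * cost * units = 427 * 2.9 * 100 = $123830.00

$123830.00


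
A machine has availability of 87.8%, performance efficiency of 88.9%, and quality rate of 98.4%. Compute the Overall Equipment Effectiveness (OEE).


Formula: OEE = Availability * Performance * Quality / 10000
A * P = 87.8% * 88.9% / 100 = 78.05%
OEE = 78.05% * 98.4% / 100 = 76.8%

76.8%


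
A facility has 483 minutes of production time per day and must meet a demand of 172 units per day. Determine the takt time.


Formula: Takt Time = Available Production Time / Customer Demand
Takt = 483 min/day / 172 units/day
Takt = 2.81 min/unit

2.81 min/unit


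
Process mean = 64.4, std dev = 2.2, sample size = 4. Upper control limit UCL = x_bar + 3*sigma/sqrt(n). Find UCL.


UCL = 64.4 + 3 * 2.2 / sqrt(4)

67.7


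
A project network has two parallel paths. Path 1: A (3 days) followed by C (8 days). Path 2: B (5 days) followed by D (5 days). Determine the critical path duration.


Path 1 = 3 + 8 = 11 days
Path 2 = 5 + 5 = 10 days
Duration = max(11, 10) = 11 days

11 days


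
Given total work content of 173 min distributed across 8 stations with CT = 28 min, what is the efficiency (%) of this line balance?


Formula: Efficiency = Sum of Task Times / (N_stations * CT) * 100
Total station capacity = 8 stations * 28 min = 224 min
Efficiency = 173 / 224 * 100 = 77.2%

77.2%


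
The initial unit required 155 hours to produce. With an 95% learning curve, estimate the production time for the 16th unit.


Formula: T_n = T_1 * (learning_rate)^(log2(n)) where learning_rate = rate/100
Doublings = log2(16) = 4
T_n = 155 * 0.95^4
T_n = 155 * 0.8145 = 126.2 hours

126.2 hours


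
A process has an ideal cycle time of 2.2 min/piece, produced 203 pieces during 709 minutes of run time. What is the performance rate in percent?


Formula: Performance = (Ideal CT * Total Count) / Run Time * 100
Ideal output time = 2.2 * 203 = 446.6 min
Performance = 446.6 / 709 * 100 = 63.0%

63.0%


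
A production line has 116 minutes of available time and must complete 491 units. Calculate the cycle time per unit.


Formula: CT = Available Time / Number of Units
CT = 116 min / 491 units
CT = 0.24 min/unit

0.24 min/unit


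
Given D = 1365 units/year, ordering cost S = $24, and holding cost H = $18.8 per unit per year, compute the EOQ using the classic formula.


Formula: EOQ = sqrt(2 * D * S / H)
Numerator: 2 * 1365 * 24 = 65520
2DS/H = 65520 / 18.8 = 3485.1
EOQ = sqrt(3485.1) = 59.0 units

59.0 units


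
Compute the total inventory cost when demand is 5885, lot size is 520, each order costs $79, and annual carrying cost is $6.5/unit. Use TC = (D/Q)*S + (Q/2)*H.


TC = 5885/520 * 79 + 520/2 * 6.5

$2584.07


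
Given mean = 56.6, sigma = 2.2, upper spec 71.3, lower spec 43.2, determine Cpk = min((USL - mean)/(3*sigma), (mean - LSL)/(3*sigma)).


Cpu = (71.3 - 56.6) / (3 * 2.2) = 2.23
Cpl = (56.6 - 43.2) / (3 * 2.2) = 2.03
Cpk = min(2.23, 2.03) = 2.03

2.03


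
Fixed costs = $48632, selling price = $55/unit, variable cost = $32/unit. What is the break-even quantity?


Formula: BEQ = Fixed Costs / (Price - Variable Cost)
Contribution margin = $55 - $32 = $23/unit
BEQ = ceil($48632 / $23/unit) = ceil(2114.43) = 2115 units

2115 units


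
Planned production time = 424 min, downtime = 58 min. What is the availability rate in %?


Formula: Availability = (Planned Time - Downtime) / Planned Time * 100
Uptime = 424 - 58 = 366 min
Availability = 366 / 424 * 100 = 86.3%

86.3%


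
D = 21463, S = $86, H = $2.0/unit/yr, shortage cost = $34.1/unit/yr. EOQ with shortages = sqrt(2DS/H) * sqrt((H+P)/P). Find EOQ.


Formula: EOQ* = sqrt(2DS/H) * sqrt((H+P)/P)
Base EOQ = sqrt(2*21463*86/2.0) = 1358.61 units
Correction = sqrt((2.0+34.1)/34.1) = 1.02891
EOQ* = 1358.61 * 1.02891 = 1397.9 units

1397.9 units


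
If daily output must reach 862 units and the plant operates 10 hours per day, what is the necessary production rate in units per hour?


Formula: Production Rate = Daily Demand / Available Hours
Rate = 862 units/day / 10 hours/day
Rate = 86.2 units/hour

86.2 units/hour


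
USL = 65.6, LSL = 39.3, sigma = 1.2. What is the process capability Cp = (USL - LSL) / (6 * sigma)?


Cp = (65.6 - 39.3) / (6 * 1.2)

3.65


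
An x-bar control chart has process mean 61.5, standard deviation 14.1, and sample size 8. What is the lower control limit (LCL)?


LCL = 61.5 - 3 * 14.1 / sqrt(8)

46.54


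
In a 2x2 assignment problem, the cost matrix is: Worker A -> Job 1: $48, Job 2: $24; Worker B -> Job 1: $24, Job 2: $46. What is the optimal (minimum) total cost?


Option 1: A->1 + B->2 = $48 + $46 = $94
Option 2: A->2 + B->1 = $24 + $24 = $48
Min cost = min($94, $48) = $48

$48


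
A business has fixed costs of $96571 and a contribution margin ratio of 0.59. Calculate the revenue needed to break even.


Formula: BER = Fixed Costs / Contribution Margin Ratio
BER = $96571 / 0.59
BER = $163679.66 (to the nearest cent)

$163679.66


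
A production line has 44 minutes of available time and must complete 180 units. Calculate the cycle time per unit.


Formula: CT = Available Time / Number of Units
CT = 44 min / 180 units
CT = 0.24 min/unit

0.24 min/unit


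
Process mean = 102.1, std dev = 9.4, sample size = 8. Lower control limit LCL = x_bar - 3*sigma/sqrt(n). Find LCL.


LCL = 102.1 - 3 * 9.4 / sqrt(8)

92.13


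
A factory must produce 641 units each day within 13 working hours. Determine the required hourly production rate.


Formula: Production Rate = Daily Demand / Available Hours
Rate = 641 units/day / 13 hours/day
Rate = 49.3 units/hour

49.3 units/hour


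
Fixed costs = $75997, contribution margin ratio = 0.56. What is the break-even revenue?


Formula: BER = Fixed Costs / Contribution Margin Ratio
BER = $75997 / 0.56
BER = $135708.93 (to the nearest cent)

$135708.93


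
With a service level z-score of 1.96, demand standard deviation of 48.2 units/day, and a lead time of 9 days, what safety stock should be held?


Formula: SS = z * sigma_d * sqrt(LT)
sqrt(LT) = sqrt(9) = 3.0
SS = 1.96 * 48.2 * 3.0
SS = 283.4 units

283.4 units


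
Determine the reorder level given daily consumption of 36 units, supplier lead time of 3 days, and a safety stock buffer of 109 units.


Formula: ROP = (Daily Demand * Lead Time) + Safety Stock
Demand during lead time = 36 * 3 = 108 units
ROP = 108 + 109 = 217 units

217 units


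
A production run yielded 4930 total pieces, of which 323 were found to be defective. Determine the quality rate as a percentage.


Formula: Quality Rate = Good Pieces / Total Pieces * 100
Good pieces = 4930 - 323 = 4607
QR = 4607 / 4930 * 100 = 93.4%

93.4%


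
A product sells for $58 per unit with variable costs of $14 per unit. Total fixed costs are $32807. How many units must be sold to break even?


Formula: BEQ = Fixed Costs / (Price - Variable Cost)
Contribution margin = $58 - $14 = $44/unit
BEQ = ceil($32807 / $44/unit) = ceil(745.61) = 746 units

746 units


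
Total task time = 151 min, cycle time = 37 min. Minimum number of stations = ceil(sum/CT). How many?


Formula: N_min = ceil(Sum of Task Times / Cycle Time)
N_min = ceil(151 min / 37 min) = ceil(4.0811)
N_min = 5 stations

5


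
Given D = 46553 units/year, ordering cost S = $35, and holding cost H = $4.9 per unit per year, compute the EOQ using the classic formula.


Formula: EOQ = sqrt(2 * D * S / H)
Numerator: 2 * 46553 * 35 = 3258710
2DS/H = 3258710 / 4.9 = 665042.9
EOQ = sqrt(665042.9) = 815.5 units

815.5 units


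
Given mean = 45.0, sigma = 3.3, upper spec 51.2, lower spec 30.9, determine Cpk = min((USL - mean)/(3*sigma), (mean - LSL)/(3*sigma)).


Cpu = (51.2 - 45.0) / (3 * 3.3) = 0.63
Cpl = (45.0 - 30.9) / (3 * 3.3) = 1.42
Cpk = min(0.63, 1.42) = 0.63

0.63


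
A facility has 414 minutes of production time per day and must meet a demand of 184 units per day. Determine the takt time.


Formula: Takt Time = Available Production Time / Customer Demand
Takt = 414 min/day / 184 units/day
Takt = 2.25 min/unit

2.25 min/unit


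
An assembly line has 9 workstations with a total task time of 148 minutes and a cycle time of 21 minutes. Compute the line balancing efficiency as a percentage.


Formula: Efficiency = Sum of Task Times / (N_stations * CT) * 100
Total station capacity = 9 stations * 21 min = 189 min
Efficiency = 148 / 189 * 100 = 78.3%

78.3%


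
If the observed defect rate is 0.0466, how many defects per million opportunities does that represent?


DPMO = defect_rate * 1000000 = 0.0466 * 1000000

46600


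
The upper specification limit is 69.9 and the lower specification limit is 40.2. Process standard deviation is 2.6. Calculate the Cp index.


Cp = (69.9 - 40.2) / (6 * 2.6)

1.9


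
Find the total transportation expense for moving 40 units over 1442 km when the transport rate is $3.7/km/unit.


TC = dist * cost * units = 1442 * 3.7 * 40 = $213416.00

$213416.00


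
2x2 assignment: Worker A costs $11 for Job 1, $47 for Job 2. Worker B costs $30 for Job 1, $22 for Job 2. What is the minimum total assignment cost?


Option 1: A->1 + B->2 = $11 + $22 = $33
Option 2: A->2 + B->1 = $47 + $30 = $77
Min cost = min($33, $77) = $33

$33


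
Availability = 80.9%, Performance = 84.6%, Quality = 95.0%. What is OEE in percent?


Formula: OEE = Availability * Performance * Quality / 10000
A * P = 80.9% * 84.6% / 100 = 68.44%
OEE = 68.44% * 95.0% / 100 = 65.0%

65.0%


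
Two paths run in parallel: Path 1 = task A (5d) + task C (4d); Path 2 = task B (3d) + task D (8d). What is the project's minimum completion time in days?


Path 1 = 5 + 4 = 9 days
Path 2 = 3 + 8 = 11 days
Duration = max(9, 11) = 11 days

11 days


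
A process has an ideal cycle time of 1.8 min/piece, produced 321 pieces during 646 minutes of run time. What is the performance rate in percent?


Formula: Performance = (Ideal CT * Total Count) / Run Time * 100
Ideal output time = 1.8 * 321 = 577.8 min
Performance = 577.8 / 646 * 100 = 89.4%

89.4%


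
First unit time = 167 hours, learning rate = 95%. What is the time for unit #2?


Formula: T_n = T_1 * (learning_rate)^(log2(n)) where learning_rate = rate/100
Doublings = log2(2) = 1
T_n = 167 * 0.95^1
T_n = 167 * 0.95 = 158.7 hours

158.7 hours


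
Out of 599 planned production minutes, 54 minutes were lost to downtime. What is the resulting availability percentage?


Formula: Availability = (Planned Time - Downtime) / Planned Time * 100
Uptime = 599 - 54 = 545 min
Availability = 545 / 599 * 100 = 91.0%

91.0%


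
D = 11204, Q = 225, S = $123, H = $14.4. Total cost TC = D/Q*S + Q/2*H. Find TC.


TC = 11204/225 * 123 + 225/2 * 14.4

$7744.85


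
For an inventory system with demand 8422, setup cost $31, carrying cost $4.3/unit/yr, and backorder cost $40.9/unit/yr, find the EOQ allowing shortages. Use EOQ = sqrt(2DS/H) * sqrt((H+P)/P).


Formula: EOQ* = sqrt(2DS/H) * sqrt((H+P)/P)
Base EOQ = sqrt(2*8422*31/4.3) = 348.47 units
Correction = sqrt((4.3+40.9)/40.9) = 1.05125
EOQ* = 348.47 * 1.05125 = 366.3 units

366.3 units


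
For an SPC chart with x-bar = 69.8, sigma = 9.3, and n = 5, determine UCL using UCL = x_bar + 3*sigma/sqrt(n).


UCL = 69.8 + 3 * 9.3 / sqrt(5)

82.28


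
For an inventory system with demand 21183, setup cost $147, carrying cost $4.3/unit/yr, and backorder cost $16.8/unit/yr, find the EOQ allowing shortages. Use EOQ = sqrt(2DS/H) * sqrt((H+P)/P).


Formula: EOQ* = sqrt(2DS/H) * sqrt((H+P)/P)
Base EOQ = sqrt(2*21183*147/4.3) = 1203.46 units
Correction = sqrt((4.3+16.8)/16.8) = 1.12069
EOQ* = 1203.46 * 1.12069 = 1348.7 units

1348.7 units


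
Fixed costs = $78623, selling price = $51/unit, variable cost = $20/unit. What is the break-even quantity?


Formula: BEQ = Fixed Costs / (Price - Variable Cost)
Contribution margin = $51 - $20 = $31/unit
BEQ = ceil($78623 / $31/unit) = ceil(2536.23) = 2537 units

2537 units


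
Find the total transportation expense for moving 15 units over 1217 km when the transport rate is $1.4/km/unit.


TC = dist * cost * units = 1217 * 1.4 * 15 = $25557.00

$25557.00


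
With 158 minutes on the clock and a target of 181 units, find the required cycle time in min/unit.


Formula: CT = Available Time / Number of Units
CT = 158 min / 181 units
CT = 0.87 min/unit

0.87 min/unit


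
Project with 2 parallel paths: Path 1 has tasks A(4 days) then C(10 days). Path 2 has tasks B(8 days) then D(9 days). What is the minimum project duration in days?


Path 1 = 4 + 10 = 14 days
Path 2 = 8 + 9 = 17 days
Duration = max(14, 17) = 17 days

17 days


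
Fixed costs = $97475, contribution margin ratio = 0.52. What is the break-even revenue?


Formula: BER = Fixed Costs / Contribution Margin Ratio
BER = $97475 / 0.52
BER = $187451.92 (to the nearest cent)

$187451.92


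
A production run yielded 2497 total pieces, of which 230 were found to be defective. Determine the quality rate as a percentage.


Formula: Quality Rate = Good Pieces / Total Pieces * 100
Good pieces = 2497 - 230 = 2267
QR = 2267 / 2497 * 100 = 90.8%

90.8%


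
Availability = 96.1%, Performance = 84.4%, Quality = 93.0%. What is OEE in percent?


Formula: OEE = Availability * Performance * Quality / 10000
A * P = 96.1% * 84.4% / 100 = 81.11%
OEE = 81.11% * 93.0% / 100 = 75.4%

75.4%


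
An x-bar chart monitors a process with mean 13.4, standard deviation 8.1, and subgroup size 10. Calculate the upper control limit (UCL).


UCL = 13.4 + 3 * 8.1 / sqrt(10)

21.08


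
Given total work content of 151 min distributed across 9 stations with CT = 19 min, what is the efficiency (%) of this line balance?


Formula: Efficiency = Sum of Task Times / (N_stations * CT) * 100
Total station capacity = 9 stations * 19 min = 171 min
Efficiency = 151 / 171 * 100 = 88.3%

88.3%


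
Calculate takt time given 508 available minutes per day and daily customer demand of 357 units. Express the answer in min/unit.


Formula: Takt Time = Available Production Time / Customer Demand
Takt = 508 min/day / 357 units/day
Takt = 1.42 min/unit

1.42 min/unit


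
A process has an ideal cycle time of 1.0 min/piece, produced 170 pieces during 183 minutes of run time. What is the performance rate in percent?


Formula: Performance = (Ideal CT * Total Count) / Run Time * 100
Ideal output time = 1.0 * 170 = 170.0 min
Performance = 170.0 / 183 * 100 = 92.9%

92.9%


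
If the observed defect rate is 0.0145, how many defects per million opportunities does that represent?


DPMO = defect_rate * 1000000 = 0.0145 * 1000000

14500


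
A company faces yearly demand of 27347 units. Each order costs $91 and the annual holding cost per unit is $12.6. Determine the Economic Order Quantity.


Formula: EOQ = sqrt(2 * D * S / H)
Numerator: 2 * 27347 * 91 = 4977154
2DS/H = 4977154 / 12.6 = 395012.2
EOQ = sqrt(395012.2) = 628.5 units

628.5 units


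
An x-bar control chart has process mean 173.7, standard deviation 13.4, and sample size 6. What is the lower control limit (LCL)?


LCL = 173.7 - 3 * 13.4 / sqrt(6)

157.29


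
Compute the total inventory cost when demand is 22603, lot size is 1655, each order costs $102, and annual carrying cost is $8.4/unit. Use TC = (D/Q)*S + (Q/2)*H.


TC = 22603/1655 * 102 + 1655/2 * 8.4

$8344.05


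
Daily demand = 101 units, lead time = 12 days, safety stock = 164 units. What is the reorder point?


Formula: ROP = (Daily Demand * Lead Time) + Safety Stock
Demand during lead time = 101 * 12 = 1212 units
ROP = 1212 + 164 = 1376 units

1376 units


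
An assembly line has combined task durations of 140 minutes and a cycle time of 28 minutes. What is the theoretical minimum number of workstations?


Formula: N_min = ceil(Sum of Task Times / Cycle Time)
N_min = ceil(140 min / 28 min) = ceil(5.0)
N_min = 5 stations

5


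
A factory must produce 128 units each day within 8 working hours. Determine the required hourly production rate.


Formula: Production Rate = Daily Demand / Available Hours
Rate = 128 units/day / 8 hours/day
Rate = 16.0 units/hour

16.0 units/hour


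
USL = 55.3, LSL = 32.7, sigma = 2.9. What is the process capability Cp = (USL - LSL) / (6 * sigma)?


Cp = (55.3 - 32.7) / (6 * 2.9)

1.3


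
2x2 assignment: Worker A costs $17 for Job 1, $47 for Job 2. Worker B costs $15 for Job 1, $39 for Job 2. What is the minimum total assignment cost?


Option 1: A->1 + B->2 = $17 + $39 = $56
Option 2: A->2 + B->1 = $47 + $15 = $62
Min cost = min($56, $62) = $56

$56


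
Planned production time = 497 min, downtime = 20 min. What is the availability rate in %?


Formula: Availability = (Planned Time - Downtime) / Planned Time * 100
Uptime = 497 - 20 = 477 min
Availability = 477 / 497 * 100 = 96.0%

96.0%


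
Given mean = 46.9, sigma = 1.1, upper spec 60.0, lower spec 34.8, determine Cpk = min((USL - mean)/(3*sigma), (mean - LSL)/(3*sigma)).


Cpu = (60.0 - 46.9) / (3 * 1.1) = 3.97
Cpl = (46.9 - 34.8) / (3 * 1.1) = 3.67
Cpk = min(3.97, 3.67) = 3.67

3.67


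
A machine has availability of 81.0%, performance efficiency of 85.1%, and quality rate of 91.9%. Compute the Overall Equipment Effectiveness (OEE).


Formula: OEE = Availability * Performance * Quality / 10000
A * P = 81.0% * 85.1% / 100 = 68.93%
OEE = 68.93% * 91.9% / 100 = 63.3%

63.3%


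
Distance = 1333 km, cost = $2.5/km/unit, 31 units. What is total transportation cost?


TC = dist * cost * units = 1333 * 2.5 * 31 = $103307.50

$103307.50


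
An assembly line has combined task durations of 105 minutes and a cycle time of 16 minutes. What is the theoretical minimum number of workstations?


Formula: N_min = ceil(Sum of Task Times / Cycle Time)
N_min = ceil(105 min / 16 min) = ceil(6.5625)
N_min = 7 stations

7


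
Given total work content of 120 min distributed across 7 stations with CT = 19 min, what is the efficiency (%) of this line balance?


Formula: Efficiency = Sum of Task Times / (N_stations * CT) * 100
Total station capacity = 7 stations * 19 min = 133 min
Efficiency = 120 / 133 * 100 = 90.2%

90.2%


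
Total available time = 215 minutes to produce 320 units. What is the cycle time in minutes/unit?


Formula: CT = Available Time / Number of Units
CT = 215 min / 320 units
CT = 0.67 min/unit

0.67 min/unit


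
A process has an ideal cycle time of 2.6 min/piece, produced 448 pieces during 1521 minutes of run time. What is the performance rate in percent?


Formula: Performance = (Ideal CT * Total Count) / Run Time * 100
Ideal output time = 2.6 * 448 = 1164.8 min
Performance = 1164.8 / 1521 * 100 = 76.6%

76.6%


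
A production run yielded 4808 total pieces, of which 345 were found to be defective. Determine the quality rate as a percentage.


Formula: Quality Rate = Good Pieces / Total Pieces * 100
Good pieces = 4808 - 345 = 4463
QR = 4463 / 4808 * 100 = 92.8%

92.8%


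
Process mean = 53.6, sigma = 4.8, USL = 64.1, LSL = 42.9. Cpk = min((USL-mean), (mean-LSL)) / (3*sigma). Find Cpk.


Cpu = (64.1 - 53.6) / (3 * 4.8) = 0.73
Cpl = (53.6 - 42.9) / (3 * 4.8) = 0.74
Cpk = min(0.73, 0.74) = 0.73

0.73


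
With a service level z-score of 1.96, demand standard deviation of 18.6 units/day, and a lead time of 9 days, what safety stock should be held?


Formula: SS = z * sigma_d * sqrt(LT)
sqrt(LT) = sqrt(9) = 3.0
SS = 1.96 * 18.6 * 3.0
SS = 109.4 units

109.4 units


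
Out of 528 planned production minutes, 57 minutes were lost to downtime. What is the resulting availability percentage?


Formula: Availability = (Planned Time - Downtime) / Planned Time * 100
Uptime = 528 - 57 = 471 min
Availability = 471 / 528 * 100 = 89.2%

89.2%


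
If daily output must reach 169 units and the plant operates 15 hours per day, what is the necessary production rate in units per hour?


Formula: Production Rate = Daily Demand / Available Hours
Rate = 169 units/day / 15 hours/day
Rate = 11.3 units/hour

11.3 units/hour


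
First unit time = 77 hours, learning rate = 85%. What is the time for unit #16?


Formula: T_n = T_1 * (learning_rate)^(log2(n)) where learning_rate = rate/100
Doublings = log2(16) = 4
T_n = 77 * 0.85^4
T_n = 77 * 0.522 = 40.2 hours

40.2 hours


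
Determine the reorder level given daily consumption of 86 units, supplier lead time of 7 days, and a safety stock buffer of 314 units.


Formula: ROP = (Daily Demand * Lead Time) + Safety Stock
Demand during lead time = 86 * 7 = 602 units
ROP = 602 + 314 = 916 units

916 units


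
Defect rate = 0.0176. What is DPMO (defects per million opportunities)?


DPMO = defect_rate * 1000000 = 0.0176 * 1000000

17600


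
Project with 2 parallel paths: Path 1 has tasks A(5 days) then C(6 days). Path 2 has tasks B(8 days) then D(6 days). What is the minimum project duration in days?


Path 1 = 5 + 6 = 11 days
Path 2 = 8 + 6 = 14 days
Duration = max(11, 14) = 14 days

14 days


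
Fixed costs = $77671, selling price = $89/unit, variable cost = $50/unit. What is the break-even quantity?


Formula: BEQ = Fixed Costs / (Price - Variable Cost)
Contribution margin = $89 - $50 = $39/unit
BEQ = ceil($77671 / $39/unit) = ceil(1991.56) = 1992 units

1992 units


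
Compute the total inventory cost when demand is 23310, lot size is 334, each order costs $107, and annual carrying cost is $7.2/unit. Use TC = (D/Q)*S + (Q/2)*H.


TC = 23310/334 * 107 + 334/2 * 7.2

$8669.97


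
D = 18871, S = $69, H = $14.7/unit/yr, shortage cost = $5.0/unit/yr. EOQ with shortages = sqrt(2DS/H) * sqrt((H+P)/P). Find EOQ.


Formula: EOQ* = sqrt(2DS/H) * sqrt((H+P)/P)
Base EOQ = sqrt(2*18871*69/14.7) = 420.9 units
Correction = sqrt((14.7+5.0)/5.0) = 1.98494
EOQ* = 420.9 * 1.98494 = 835.5 units

835.5 units


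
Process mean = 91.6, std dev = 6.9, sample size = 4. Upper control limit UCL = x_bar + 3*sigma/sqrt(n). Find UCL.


UCL = 91.6 + 3 * 6.9 / sqrt(4)

101.95


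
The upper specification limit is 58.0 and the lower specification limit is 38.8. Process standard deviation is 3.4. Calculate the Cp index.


Cp = (58.0 - 38.8) / (6 * 3.4)

0.94


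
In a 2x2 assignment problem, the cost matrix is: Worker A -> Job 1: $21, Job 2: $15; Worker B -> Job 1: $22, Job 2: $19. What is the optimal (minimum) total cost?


Option 1: A->1 + B->2 = $21 + $19 = $40
Option 2: A->2 + B->1 = $15 + $22 = $37
Min cost = min($40, $37) = $37

$37


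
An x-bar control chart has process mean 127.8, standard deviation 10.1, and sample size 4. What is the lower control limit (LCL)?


LCL = 127.8 - 3 * 10.1 / sqrt(4)

112.65


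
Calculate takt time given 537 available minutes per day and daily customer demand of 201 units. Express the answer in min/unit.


Formula: Takt Time = Available Production Time / Customer Demand
Takt = 537 min/day / 201 units/day
Takt = 2.67 min/unit

2.67 min/unit


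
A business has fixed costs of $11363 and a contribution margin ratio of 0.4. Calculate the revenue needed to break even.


Formula: BER = Fixed Costs / Contribution Margin Ratio
BER = $11363 / 0.4
BER = $28407.50 (to the nearest cent)

$28407.50


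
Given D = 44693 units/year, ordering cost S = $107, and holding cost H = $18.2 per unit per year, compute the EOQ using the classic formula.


Formula: EOQ = sqrt(2 * D * S / H)
Numerator: 2 * 44693 * 107 = 9564302
2DS/H = 9564302 / 18.2 = 525511.1
EOQ = sqrt(525511.1) = 724.9 units

724.9 units


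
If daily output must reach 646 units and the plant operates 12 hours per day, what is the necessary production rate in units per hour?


Formula: Production Rate = Daily Demand / Available Hours
Rate = 646 units/day / 12 hours/day
Rate = 53.8 units/hour

53.8 units/hour


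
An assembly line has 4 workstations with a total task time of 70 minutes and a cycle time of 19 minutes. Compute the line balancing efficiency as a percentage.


Formula: Efficiency = Sum of Task Times / (N_stations * CT) * 100
Total station capacity = 4 stations * 19 min = 76 min
Efficiency = 70 / 76 * 100 = 92.1%

92.1%


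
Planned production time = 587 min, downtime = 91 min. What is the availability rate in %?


Formula: Availability = (Planned Time - Downtime) / Planned Time * 100
Uptime = 587 - 91 = 496 min
Availability = 496 / 587 * 100 = 84.5%

84.5%


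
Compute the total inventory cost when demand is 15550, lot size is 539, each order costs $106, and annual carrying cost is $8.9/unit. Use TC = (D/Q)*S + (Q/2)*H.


TC = 15550/539 * 106 + 539/2 * 8.9

$5456.62


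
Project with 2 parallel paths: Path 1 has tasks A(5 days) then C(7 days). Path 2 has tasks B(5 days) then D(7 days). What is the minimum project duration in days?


Path 1 = 5 + 7 = 12 days
Path 2 = 5 + 7 = 12 days
Duration = max(12, 12) = 12 days

12 days


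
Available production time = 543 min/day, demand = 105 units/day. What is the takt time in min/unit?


Formula: Takt Time = Available Production Time / Customer Demand
Takt = 543 min/day / 105 units/day
Takt = 5.17 min/unit

5.17 min/unit


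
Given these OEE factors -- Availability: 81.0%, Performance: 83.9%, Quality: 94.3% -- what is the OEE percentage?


Formula: OEE = Availability * Performance * Quality / 10000
A * P = 81.0% * 83.9% / 100 = 67.96%
OEE = 67.96% * 94.3% / 100 = 64.1%

64.1%


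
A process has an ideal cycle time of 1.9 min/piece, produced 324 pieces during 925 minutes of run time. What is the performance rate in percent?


Formula: Performance = (Ideal CT * Total Count) / Run Time * 100
Ideal output time = 1.9 * 324 = 615.6 min
Performance = 615.6 / 925 * 100 = 66.6%

66.6%


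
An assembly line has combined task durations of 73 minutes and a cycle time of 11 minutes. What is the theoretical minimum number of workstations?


Formula: N_min = ceil(Sum of Task Times / Cycle Time)
N_min = ceil(73 min / 11 min) = ceil(6.6364)
N_min = 7 stations

7


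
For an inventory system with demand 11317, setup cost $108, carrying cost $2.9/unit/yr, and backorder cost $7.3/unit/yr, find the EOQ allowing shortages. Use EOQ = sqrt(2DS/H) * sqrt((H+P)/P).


Formula: EOQ* = sqrt(2DS/H) * sqrt((H+P)/P)
Base EOQ = sqrt(2*11317*108/2.9) = 918.11 units
Correction = sqrt((2.9+7.3)/7.3) = 1.18206
EOQ* = 918.11 * 1.18206 = 1085.3 units

1085.3 units


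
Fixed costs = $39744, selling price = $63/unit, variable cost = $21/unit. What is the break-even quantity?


Formula: BEQ = Fixed Costs / (Price - Variable Cost)
Contribution margin = $63 - $21 = $42/unit
BEQ = ceil($39744 / $42/unit) = ceil(946.29) = 947 units

947 units


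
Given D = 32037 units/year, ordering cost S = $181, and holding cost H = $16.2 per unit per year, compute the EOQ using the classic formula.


Formula: EOQ = sqrt(2 * D * S / H)
Numerator: 2 * 32037 * 181 = 11597394
2DS/H = 11597394 / 16.2 = 715888.5
EOQ = sqrt(715888.5) = 846.1 units

846.1 units


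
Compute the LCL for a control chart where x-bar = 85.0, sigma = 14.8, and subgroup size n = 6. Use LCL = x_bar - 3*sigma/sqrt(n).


LCL = 85.0 - 3 * 14.8 / sqrt(6)

66.87


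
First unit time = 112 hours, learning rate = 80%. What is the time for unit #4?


Formula: T_n = T_1 * (learning_rate)^(log2(n)) where learning_rate = rate/100
Doublings = log2(4) = 2
T_n = 112 * 0.8^2
T_n = 112 * 0.64 = 71.7 hours

71.7 hours


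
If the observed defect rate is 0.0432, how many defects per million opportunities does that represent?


DPMO = defect_rate * 1000000 = 0.0432 * 1000000

43200


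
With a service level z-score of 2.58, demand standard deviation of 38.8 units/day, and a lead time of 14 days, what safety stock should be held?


Formula: SS = z * sigma_d * sqrt(LT)
sqrt(LT) = sqrt(14) = 3.7417
SS = 2.58 * 38.8 * 3.7417
SS = 374.6 units

374.6 units


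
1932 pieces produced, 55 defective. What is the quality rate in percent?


Formula: Quality Rate = Good Pieces / Total Pieces * 100
Good pieces = 1932 - 55 = 1877
QR = 1877 / 1932 * 100 = 97.2%

97.2%


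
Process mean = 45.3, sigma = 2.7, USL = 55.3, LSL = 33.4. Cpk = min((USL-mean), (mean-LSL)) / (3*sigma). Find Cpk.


Cpu = (55.3 - 45.3) / (3 * 2.7) = 1.23
Cpl = (45.3 - 33.4) / (3 * 2.7) = 1.47
Cpk = min(1.23, 1.47) = 1.23

1.23


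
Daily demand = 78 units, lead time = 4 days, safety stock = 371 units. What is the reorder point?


Formula: ROP = (Daily Demand * Lead Time) + Safety Stock
Demand during lead time = 78 * 4 = 312 units
ROP = 312 + 371 = 683 units

683 units


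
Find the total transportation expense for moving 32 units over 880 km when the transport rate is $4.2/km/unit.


TC = dist * cost * units = 880 * 4.2 * 32 = $118272.00

$118272.00
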